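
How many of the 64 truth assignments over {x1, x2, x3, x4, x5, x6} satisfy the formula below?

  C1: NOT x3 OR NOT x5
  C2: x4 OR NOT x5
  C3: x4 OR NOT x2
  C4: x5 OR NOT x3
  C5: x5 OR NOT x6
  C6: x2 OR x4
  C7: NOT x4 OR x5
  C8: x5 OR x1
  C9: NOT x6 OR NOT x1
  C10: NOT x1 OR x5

6

There are 2^6 = 64 truth assignments over (x1, x2, x3, x4, x5, x6).
Split on x6. With x6 = true, the clauses containing x6 are satisfied and NOT x6 drops from the rest; 2 of the 2^5 = 32 assignments to the other variables satisfy what remains.
With x6 = false, by the same count on the reduced clause set, 4 assignments work.
(One model: x1=F, x2=F, x3=F, x4=T, x5=T, x6=F.)
Total: 2 + 4 = 6.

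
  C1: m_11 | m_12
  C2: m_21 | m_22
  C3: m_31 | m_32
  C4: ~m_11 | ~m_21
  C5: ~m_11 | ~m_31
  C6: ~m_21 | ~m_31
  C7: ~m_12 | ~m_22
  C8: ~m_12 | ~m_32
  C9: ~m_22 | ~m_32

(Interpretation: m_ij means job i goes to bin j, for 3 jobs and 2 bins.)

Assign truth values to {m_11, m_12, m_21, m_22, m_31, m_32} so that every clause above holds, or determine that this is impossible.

Suppose m_11 = 1.
From the singleton clause (~m_21), m_21 = 0.
From the singleton clause (m_22), m_22 = 1.
From the singleton clause (~m_31), m_31 = 0.
From the singleton clause (m_32), m_32 = 1.
But (~m_32) is also a unit clause — contradiction.
So m_11 must be the other value — set m_11 = 0.
From the singleton clause (m_12), m_12 = 1.
From the singleton clause (~m_22), m_22 = 0.
From the singleton clause (m_21), m_21 = 1.
From the singleton clause (~m_31), m_31 = 0.
From the singleton clause (m_32), m_32 = 1.
But (~m_32) is also a unit clause — contradiction.
Either choice for m_11 ends in contradiction.

UNSATISFIABLE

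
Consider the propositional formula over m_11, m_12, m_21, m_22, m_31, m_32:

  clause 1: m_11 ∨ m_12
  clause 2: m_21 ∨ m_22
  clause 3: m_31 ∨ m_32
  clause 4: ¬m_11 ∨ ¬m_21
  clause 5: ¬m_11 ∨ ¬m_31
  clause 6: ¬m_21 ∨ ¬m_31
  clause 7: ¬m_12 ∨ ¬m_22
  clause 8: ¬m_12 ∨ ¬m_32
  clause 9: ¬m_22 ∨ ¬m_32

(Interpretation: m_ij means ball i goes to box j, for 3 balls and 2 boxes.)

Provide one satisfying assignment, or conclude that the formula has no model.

UNSATISFIABLE

Try m_11 = True.
(¬m_21) alone gives m_21 = False.
(m_22) alone gives m_22 = True.
(¬m_31) alone gives m_31 = False.
(m_32) alone gives m_32 = True.
That conflicts with the unit clause (¬m_32).
That branch fails; take m_11 = False instead.
(m_12) alone gives m_12 = True.
(¬m_22) alone gives m_22 = False.
(m_21) alone gives m_21 = True.
(¬m_31) alone gives m_31 = False.
(m_32) alone gives m_32 = True.
That conflicts with the unit clause (¬m_32).
Either choice for m_11 ends in contradiction.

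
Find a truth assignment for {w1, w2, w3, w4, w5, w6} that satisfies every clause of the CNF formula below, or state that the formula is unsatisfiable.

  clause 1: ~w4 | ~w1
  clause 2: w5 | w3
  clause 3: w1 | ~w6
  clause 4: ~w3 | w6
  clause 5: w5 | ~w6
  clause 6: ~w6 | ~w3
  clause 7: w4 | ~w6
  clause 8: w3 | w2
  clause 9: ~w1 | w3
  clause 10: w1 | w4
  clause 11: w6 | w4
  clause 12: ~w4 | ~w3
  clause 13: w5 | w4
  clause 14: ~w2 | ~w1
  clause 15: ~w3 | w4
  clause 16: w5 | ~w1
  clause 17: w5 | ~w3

Suppose w4 = 1.
The clause (~w1) is unit, so w1 = 0.
The clause (~w6) is unit, so w6 = 0.
The clause (~w3) is unit, so w3 = 0.
The clause (w5) is unit, so w5 = 1.
The clause (w2) is unit, so w2 = 1.
All clauses are satisfied.

w1 ↦ 0,  w2 ↦ 1,  w3 ↦ 0,  w4 ↦ 1,  w5 ↦ 1,  w6 ↦ 0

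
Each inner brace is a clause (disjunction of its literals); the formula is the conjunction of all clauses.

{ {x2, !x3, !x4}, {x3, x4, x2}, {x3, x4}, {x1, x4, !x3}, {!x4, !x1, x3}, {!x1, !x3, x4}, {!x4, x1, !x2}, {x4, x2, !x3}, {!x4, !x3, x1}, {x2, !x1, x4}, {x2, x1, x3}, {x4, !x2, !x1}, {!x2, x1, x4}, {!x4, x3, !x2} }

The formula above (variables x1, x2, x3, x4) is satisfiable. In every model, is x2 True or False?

Suppose x2 = false.
Try x3 = false.
From the singleton clause (x4), x4 = true.
From the singleton clause (!x1), x1 = false.
That conflicts with the unit clause (x1).
So x3 must be the other value — set x3 = true.
From the singleton clause (!x4), x4 = false.
That conflicts with the unit clause (x4).
Both values of x3 lead to a conflict.
So every satisfying assignment has x2 = True.

True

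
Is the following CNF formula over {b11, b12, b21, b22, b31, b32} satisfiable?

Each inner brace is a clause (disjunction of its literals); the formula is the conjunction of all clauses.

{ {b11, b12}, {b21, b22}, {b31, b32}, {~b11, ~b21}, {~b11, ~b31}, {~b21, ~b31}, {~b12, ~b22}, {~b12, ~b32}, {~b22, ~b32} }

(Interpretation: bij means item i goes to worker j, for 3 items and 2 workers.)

Suppose b11 = 1.
From the singleton clause (~b21), b21 = 0.
From the singleton clause (b22), b22 = 1.
From the singleton clause (~b31), b31 = 0.
From the singleton clause (b32), b32 = 1.
That conflicts with the unit clause (~b32).
Undo b11 and try b11 = 0.
From the singleton clause (b12), b12 = 1.
From the singleton clause (~b22), b22 = 0.
From the singleton clause (b21), b21 = 1.
From the singleton clause (~b31), b31 = 0.
From the singleton clause (b32), b32 = 1.
That conflicts with the unit clause (~b32).
Both values of b11 lead to a conflict.
No assignment satisfies every clause.

No, unsatisfiable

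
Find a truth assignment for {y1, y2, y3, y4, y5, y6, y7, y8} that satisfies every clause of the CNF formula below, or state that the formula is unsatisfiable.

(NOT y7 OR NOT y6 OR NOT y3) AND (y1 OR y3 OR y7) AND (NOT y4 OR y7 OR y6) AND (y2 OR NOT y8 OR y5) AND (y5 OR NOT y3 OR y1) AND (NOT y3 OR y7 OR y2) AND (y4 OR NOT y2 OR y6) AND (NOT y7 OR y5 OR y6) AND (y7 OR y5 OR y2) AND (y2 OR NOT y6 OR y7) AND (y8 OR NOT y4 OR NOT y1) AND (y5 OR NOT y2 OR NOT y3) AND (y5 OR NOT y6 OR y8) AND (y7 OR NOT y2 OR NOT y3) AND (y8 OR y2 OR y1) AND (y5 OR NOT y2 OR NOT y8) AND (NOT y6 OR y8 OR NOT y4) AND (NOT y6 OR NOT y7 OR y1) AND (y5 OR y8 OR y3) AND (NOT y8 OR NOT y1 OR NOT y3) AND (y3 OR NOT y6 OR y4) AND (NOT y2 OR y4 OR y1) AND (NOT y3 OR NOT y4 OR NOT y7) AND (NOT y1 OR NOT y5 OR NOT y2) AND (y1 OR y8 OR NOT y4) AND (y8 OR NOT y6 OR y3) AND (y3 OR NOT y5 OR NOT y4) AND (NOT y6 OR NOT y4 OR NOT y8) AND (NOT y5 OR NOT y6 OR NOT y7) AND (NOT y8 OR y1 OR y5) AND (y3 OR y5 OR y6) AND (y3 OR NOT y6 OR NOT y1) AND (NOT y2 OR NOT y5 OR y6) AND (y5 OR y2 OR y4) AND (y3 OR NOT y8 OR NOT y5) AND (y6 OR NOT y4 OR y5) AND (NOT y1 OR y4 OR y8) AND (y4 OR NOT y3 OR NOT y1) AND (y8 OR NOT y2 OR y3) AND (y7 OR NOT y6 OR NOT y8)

Suppose y7 = true.
Suppose y6 = false.
Unit clause (y5) forces y5 = true.
Unit clause (NOT y2) forces y2 = false.
Suppose y8 = true.
Unit clause (y3) forces y3 = true.
Unit clause (NOT y1) forces y1 = false.
Unit clause (NOT y4) forces y4 = false.
This assignment satisfies each clause.

y1 ↦ false,  y2 ↦ false,  y3 ↦ true,  y4 ↦ false,  y5 ↦ true,  y6 ↦ false,  y7 ↦ true,  y8 ↦ true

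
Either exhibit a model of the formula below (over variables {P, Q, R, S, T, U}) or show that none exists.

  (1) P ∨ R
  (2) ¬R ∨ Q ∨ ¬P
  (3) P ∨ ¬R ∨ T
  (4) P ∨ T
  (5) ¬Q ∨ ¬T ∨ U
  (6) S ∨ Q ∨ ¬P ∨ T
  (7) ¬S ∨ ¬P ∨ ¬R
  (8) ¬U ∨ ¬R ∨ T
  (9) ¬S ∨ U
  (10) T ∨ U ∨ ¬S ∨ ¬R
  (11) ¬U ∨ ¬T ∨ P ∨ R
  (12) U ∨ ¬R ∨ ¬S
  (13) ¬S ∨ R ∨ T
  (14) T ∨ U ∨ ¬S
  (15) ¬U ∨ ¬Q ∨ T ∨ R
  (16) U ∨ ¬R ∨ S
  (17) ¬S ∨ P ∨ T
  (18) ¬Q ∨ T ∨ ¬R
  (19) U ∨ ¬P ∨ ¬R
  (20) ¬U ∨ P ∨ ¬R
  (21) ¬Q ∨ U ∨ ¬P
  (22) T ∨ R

P=True; Q=False; R=False; S=False; T=True; U=False

Try P = True.
Try R = False.
From the singleton clause (T), T = True.
Try Q = False.
Try S = False.
All clauses hold; U can take either value.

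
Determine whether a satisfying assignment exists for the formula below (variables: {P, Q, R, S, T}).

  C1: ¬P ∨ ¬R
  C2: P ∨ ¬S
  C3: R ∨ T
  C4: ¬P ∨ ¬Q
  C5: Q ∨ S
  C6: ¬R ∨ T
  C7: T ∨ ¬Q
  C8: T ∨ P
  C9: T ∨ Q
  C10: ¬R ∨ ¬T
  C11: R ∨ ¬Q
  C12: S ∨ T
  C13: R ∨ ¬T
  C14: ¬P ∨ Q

Suppose P = False.
From the singleton clause (¬S), S = False.
From the singleton clause (Q), Q = True.
From the singleton clause (T), T = True.
From the singleton clause (¬R), R = False.
Now (R) is unsatisfied and unit — conflict.
Backtrack on P: now try P = True.
From the singleton clause (¬R), R = False.
From the singleton clause (T), T = True.
Now (¬T) is unsatisfied and unit — conflict.
Neither P = True nor P = False works.
No assignment satisfies every clause.

No, unsatisfiable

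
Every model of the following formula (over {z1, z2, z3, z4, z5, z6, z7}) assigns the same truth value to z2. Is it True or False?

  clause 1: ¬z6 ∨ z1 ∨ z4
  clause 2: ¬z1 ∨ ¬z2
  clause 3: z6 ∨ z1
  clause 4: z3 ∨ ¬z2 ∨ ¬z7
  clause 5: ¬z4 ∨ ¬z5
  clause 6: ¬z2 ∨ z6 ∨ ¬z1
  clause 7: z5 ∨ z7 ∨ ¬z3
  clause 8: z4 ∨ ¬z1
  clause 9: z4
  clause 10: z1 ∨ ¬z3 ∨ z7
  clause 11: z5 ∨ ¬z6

False

Suppose z2 = True.
Unit clause (¬z1) forces z1 = False.
Unit clause (z6) forces z6 = True.
Unit clause (z4) forces z4 = True.
Unit clause (¬z5) forces z5 = False.
That conflicts with the unit clause (z5).
So every satisfying assignment has z2 = False.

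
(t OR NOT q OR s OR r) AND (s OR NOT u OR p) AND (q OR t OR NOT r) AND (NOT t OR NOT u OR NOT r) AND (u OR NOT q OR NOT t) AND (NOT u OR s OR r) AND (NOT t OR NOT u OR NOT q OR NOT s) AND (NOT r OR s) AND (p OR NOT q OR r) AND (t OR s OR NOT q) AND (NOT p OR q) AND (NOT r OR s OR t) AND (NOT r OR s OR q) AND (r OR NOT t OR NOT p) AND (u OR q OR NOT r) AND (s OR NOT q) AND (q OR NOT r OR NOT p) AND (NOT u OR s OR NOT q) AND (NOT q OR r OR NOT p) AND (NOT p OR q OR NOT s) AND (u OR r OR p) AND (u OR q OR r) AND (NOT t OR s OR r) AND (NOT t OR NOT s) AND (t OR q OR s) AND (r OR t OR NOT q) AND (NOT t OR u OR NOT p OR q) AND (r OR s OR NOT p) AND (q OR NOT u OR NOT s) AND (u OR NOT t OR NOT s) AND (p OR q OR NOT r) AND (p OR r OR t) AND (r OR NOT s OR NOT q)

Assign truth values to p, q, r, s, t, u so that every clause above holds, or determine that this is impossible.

Case r = true:
The clause (s) is unit, so s = true.
The clause (NOT t) is unit, so t = false.
The clause (q) is unit, so q = true.
All clauses hold; p, u can take either value.

p ↦ true,  q ↦ true,  r ↦ true,  s ↦ true,  t ↦ false,  u ↦ false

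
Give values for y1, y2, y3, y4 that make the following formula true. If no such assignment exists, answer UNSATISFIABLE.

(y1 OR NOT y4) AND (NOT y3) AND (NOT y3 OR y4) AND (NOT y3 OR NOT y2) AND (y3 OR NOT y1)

Unit clause (NOT y3) forces y3 = false.
Unit clause (NOT y1) forces y1 = false.
Unit clause (NOT y4) forces y4 = false.
Every clause is now satisfied; y2 is unconstrained.

y1 ↦ false, y2 ↦ true, y3 ↦ false, y4 ↦ false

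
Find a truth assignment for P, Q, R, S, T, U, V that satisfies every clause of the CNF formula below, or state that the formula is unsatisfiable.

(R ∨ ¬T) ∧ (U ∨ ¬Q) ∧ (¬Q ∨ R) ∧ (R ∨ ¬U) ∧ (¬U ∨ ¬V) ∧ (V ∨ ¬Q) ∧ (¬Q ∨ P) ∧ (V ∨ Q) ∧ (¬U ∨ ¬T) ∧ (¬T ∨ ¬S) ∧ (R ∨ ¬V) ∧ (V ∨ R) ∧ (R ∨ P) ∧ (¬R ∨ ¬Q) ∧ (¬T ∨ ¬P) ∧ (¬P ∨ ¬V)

P=False; Q=False; R=True; S=False; T=False; U=False; V=True

Suppose R = True.
The clause (¬Q) is unit, so Q = False.
The clause (V) is unit, so V = True.
The clause (¬U) is unit, so U = False.
The clause (¬P) is unit, so P = False.
Suppose T = False.
Every clause is now satisfied; S is unconstrained.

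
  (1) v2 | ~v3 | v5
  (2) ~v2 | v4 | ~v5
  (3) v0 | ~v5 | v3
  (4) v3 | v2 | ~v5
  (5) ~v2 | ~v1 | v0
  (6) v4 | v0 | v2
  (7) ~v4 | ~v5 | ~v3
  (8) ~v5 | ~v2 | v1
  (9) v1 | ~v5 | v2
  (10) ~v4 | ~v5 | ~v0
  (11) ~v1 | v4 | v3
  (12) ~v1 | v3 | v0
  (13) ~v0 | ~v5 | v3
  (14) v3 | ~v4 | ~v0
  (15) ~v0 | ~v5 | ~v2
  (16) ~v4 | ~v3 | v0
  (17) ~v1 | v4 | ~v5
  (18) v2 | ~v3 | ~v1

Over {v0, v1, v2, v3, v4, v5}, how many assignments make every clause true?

There are 2^6 = 64 truth assignments over (v0, v1, v2, v3, v4, v5).
Split on v0. With v0 = 1, the clauses containing v0 are satisfied and ~v0 drops from the rest; 6 of the 2^5 = 32 assignments to the other variables satisfy what remains.
With v0 = 0, by the same count on the reduced clause set, 4 assignments work.
Total: 6 + 4 = 10.

10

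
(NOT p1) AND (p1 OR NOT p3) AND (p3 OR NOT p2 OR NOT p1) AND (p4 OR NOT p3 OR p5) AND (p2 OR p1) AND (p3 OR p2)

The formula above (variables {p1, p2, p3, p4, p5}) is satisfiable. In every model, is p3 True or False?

False

Suppose p3 = true.
The clause (NOT p1) is unit, so p1 = false.
Now (p1) is unsatisfied and unit — conflict.
So every satisfying assignment has p3 = False.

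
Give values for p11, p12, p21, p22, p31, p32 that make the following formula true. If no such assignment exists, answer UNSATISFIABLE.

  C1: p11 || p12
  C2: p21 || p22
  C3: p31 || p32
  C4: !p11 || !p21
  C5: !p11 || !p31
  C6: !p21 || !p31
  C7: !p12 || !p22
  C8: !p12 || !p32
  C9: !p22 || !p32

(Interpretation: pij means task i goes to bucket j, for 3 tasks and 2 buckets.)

UNSATISFIABLE

Case p11 = true:
From the singleton clause (!p21), p21 = false.
From the singleton clause (p22), p22 = true.
From the singleton clause (!p31), p31 = false.
From the singleton clause (p32), p32 = true.
That conflicts with the unit clause (!p32).
Undo p11 and try p11 = false.
From the singleton clause (p12), p12 = true.
From the singleton clause (!p22), p22 = false.
From the singleton clause (p21), p21 = true.
From the singleton clause (!p31), p31 = false.
From the singleton clause (p32), p32 = true.
That conflicts with the unit clause (!p32).
Both values of p11 lead to a conflict.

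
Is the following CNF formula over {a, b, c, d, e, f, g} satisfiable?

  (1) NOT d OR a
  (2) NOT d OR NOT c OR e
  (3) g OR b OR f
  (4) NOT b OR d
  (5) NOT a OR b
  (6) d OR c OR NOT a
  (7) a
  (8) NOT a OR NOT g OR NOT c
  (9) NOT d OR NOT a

No, unsatisfiable

From the singleton clause (a), a = true.
From the singleton clause (b), b = true.
From the singleton clause (d), d = true.
Now (NOT d) is unsatisfied and unit — conflict.
No assignment satisfies every clause.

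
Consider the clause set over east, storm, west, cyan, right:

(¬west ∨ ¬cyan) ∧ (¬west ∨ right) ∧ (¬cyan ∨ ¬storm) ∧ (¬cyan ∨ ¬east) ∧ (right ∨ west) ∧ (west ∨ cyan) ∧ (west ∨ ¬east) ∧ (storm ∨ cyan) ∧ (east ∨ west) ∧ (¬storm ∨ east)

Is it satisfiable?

Branch on west: set west = True.
(¬cyan) alone gives cyan = False.
(right) alone gives right = True.
(storm) alone gives storm = True.
(east) alone gives east = True.
Every clause now holds.
A satisfying assignment: east: True,  storm: True,  west: True,  cyan: False,  right: True.

Yes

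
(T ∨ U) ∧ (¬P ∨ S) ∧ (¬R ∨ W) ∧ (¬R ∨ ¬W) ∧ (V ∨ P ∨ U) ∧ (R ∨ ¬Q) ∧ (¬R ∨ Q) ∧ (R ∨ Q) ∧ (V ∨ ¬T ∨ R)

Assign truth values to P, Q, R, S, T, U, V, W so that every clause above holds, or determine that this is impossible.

UNSATISFIABLE

Try T = True.
Try P = False.
Try R = False.
From the singleton clause (¬Q), Q = False.
Now (Q) is unsatisfied and unit — conflict.
So R must be the other value — set R = True.
From the singleton clause (W), W = True.
Now (¬W) is unsatisfied and unit — conflict.
Both values of R lead to a conflict.
So P must be the other value — set P = True.
From the singleton clause (S), S = True.
Try R = False.
From the singleton clause (¬Q), Q = False.
Now (Q) is unsatisfied and unit — conflict.
So R must be the other value — set R = True.
From the singleton clause (W), W = True.
Now (¬W) is unsatisfied and unit — conflict.
Both values of R lead to a conflict.
Both values of P lead to a conflict.
So T must be the other value — set T = False.
From the singleton clause (U), U = True.
Try P = False.
Try R = False.
From the singleton clause (¬Q), Q = False.
Now (Q) is unsatisfied and unit — conflict.
So R must be the other value — set R = True.
From the singleton clause (W), W = True.
Now (¬W) is unsatisfied and unit — conflict.
Both values of R lead to a conflict.
So P must be the other value — set P = True.
From the singleton clause (S), S = True.
Try R = False.
From the singleton clause (¬Q), Q = False.
Now (Q) is unsatisfied and unit — conflict.
So R must be the other value — set R = True.
From the singleton clause (W), W = True.
Now (¬W) is unsatisfied and unit — conflict.
Both values of R lead to a conflict.
Both values of P lead to a conflict.
Both values of T lead to a conflict.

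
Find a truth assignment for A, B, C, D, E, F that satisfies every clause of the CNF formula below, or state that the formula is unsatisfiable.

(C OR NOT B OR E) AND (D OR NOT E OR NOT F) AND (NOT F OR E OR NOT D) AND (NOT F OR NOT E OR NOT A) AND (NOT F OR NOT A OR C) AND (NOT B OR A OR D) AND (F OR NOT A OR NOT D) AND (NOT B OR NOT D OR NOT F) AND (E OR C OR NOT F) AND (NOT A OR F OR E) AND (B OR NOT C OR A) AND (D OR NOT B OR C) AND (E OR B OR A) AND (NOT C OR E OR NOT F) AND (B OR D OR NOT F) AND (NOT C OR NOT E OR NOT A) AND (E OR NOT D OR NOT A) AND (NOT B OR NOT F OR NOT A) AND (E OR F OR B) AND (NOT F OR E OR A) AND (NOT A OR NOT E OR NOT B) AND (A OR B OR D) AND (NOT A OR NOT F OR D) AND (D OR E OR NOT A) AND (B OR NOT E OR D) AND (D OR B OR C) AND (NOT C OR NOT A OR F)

Try C = false.
Try B = false.
From the singleton clause (D), D = true.
Try F = false.
From the singleton clause (NOT A), A = false.
From the singleton clause (E), E = true.
All clauses are satisfied.

A ↦ false,  B ↦ false,  C ↦ false,  D ↦ true,  E ↦ true,  F ↦ false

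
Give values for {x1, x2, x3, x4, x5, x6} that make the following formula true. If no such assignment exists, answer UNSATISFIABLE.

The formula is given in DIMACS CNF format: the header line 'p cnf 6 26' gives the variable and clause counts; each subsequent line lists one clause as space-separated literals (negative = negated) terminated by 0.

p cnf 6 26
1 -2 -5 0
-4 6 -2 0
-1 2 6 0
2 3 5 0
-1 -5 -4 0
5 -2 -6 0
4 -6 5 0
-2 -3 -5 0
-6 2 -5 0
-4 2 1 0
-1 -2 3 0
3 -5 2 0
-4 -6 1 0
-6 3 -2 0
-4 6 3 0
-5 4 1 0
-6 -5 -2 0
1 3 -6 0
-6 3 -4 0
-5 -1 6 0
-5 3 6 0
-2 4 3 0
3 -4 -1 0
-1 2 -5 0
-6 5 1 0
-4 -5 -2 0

x1 ↦ True; x2 ↦ True; x3 ↦ True; x4 ↦ False; x5 ↦ False; x6 ↦ False

Branch on x1: set x1 = True.
Branch on x2: set x2 = True.
Unit clause (x3) forces x3 = True.
Unit clause (¬x5) forces x5 = False.
Unit clause (¬x6) forces x6 = False.
Unit clause (¬x4) forces x4 = False.
Every clause now holds.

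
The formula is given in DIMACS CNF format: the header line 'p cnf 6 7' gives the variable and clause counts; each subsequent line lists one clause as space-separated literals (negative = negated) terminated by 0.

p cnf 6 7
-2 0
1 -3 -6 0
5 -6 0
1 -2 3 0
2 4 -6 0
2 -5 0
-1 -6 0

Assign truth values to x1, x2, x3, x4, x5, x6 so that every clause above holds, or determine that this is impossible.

From the singleton clause (¬x2), x2 = False.
From the singleton clause (¬x5), x5 = False.
From the singleton clause (¬x6), x6 = False.
All clauses hold; x1, x3, x4 can take either value.

x1: False,  x2: False,  x3: True,  x4: True,  x5: False,  x6: False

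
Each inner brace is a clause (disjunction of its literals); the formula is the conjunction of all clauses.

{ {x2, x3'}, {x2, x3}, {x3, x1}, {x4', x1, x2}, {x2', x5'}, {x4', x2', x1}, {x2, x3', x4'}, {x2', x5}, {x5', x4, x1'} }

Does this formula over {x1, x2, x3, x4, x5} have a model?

No, unsatisfiable

Branch on x2: set x2 = 1.
From the singleton clause (x5'), x5 = 0.
But (x5) is also a unit clause — contradiction.
That branch fails; take x2 = 0 instead.
From the singleton clause (x3'), x3 = 0.
But (x3) is also a unit clause — contradiction.
Neither x2 = 1 nor x2 = 0 works.
No assignment satisfies every clause.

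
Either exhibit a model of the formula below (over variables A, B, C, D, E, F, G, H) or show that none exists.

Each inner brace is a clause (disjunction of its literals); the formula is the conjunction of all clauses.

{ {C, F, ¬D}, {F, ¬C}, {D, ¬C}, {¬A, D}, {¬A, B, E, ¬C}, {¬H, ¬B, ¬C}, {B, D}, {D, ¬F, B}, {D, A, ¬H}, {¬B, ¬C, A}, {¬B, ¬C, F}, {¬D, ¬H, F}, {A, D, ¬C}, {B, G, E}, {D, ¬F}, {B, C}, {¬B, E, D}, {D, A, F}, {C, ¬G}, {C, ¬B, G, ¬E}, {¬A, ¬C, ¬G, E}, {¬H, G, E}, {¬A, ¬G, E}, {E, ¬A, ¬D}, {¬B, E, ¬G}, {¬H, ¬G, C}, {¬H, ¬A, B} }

A ↦ False; B ↦ False; C ↦ True; D ↦ True; E ↦ True; F ↦ True; G ↦ True; H ↦ False

Case F = True:
(D) alone gives D = True.
Case B = False:
(C) alone gives C = True.
Case A = False:
Case G = True:
No clause remains; E, H are free.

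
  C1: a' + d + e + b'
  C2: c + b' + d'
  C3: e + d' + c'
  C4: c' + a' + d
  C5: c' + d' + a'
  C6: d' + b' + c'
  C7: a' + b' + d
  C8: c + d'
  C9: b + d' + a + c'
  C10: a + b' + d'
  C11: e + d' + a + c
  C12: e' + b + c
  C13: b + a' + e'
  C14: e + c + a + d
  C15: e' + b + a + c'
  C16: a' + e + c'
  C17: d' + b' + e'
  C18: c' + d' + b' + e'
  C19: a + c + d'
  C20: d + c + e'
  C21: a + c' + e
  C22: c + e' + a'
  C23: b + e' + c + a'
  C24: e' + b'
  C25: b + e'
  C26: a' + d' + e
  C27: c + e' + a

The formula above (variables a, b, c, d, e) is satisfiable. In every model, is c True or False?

Suppose c = 1.
Try e = 1.
Unit clause (b') forces b = 0.
But (b) is also a unit clause — contradiction.
Backtrack on e: now try e = 0.
Unit clause (d') forces d = 0.
Unit clause (a') forces a = 0.
But (a) is also a unit clause — contradiction.
Both values of e lead to a conflict.
So every satisfying assignment has c = False.

False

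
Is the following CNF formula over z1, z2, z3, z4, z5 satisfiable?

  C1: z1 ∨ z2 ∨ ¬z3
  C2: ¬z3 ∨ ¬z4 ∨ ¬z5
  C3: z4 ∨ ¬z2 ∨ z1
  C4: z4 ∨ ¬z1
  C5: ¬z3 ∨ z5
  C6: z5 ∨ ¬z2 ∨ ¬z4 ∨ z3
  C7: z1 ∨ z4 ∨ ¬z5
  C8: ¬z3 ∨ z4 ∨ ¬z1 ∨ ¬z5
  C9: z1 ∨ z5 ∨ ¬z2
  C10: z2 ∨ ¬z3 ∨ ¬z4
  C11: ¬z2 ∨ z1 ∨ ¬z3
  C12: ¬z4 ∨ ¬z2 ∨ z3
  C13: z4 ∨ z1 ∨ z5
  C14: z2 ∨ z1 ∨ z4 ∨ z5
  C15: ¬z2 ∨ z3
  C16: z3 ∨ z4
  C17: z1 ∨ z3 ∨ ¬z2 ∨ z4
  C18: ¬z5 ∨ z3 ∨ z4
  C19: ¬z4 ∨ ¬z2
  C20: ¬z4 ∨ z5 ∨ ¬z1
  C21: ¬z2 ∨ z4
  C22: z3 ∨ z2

Suppose z4 = True.
The clause (¬z2) is unit, so z2 = False.
The clause (¬z3) is unit, so z3 = False.
But (z3) is also a unit clause — contradiction.
Undo z4 and try z4 = False.
The clause (¬z1) is unit, so z1 = False.
The clause (¬z2) is unit, so z2 = False.
The clause (¬z3) is unit, so z3 = False.
But (z3) is also a unit clause — contradiction.
Both values of z4 lead to a conflict.
No assignment satisfies every clause.

No, unsatisfiable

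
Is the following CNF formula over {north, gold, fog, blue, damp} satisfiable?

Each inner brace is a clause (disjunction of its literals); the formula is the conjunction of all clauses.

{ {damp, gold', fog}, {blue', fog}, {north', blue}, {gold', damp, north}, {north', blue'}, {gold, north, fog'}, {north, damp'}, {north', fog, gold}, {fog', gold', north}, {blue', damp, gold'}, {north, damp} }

No

Case blue = 0:
From the singleton clause (north'), north = 0.
From the singleton clause (damp'), damp = 0.
Now (damp) is unsatisfied and unit — conflict.
Undo blue and try blue = 1.
From the singleton clause (fog), fog = 1.
From the singleton clause (north'), north = 0.
From the singleton clause (gold), gold = 1.
Now (gold') is unsatisfied and unit — conflict.
Both values of blue lead to a conflict.
No assignment satisfies every clause.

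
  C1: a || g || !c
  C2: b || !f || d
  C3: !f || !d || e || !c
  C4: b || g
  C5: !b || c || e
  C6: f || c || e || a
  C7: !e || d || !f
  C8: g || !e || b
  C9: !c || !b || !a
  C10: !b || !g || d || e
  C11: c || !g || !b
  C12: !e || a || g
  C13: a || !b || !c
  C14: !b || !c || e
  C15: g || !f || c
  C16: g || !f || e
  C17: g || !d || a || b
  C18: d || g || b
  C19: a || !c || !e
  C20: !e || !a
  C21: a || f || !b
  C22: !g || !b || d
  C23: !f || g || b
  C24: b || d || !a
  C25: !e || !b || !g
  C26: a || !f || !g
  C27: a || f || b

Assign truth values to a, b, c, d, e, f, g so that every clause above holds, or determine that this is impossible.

a: true,  b: false,  c: false,  d: true,  e: false,  f: true,  g: true

Branch on b: set b = false.
(g) alone gives g = true.
Branch on f: set f = true.
(d) alone gives d = true.
(a) alone gives a = true.
(!e) alone gives e = false.
(!c) alone gives c = false.
All clauses are satisfied.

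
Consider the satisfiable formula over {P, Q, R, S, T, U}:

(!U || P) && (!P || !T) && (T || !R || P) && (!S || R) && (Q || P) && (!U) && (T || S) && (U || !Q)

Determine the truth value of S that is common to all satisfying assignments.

Suppose S = false.
Unit clause (!U) forces U = false.
Unit clause (T) forces T = true.
Unit clause (!P) forces P = false.
Unit clause (Q) forces Q = true.
Now (!Q) is unsatisfied and unit — conflict.
So every satisfying assignment has S = True.

True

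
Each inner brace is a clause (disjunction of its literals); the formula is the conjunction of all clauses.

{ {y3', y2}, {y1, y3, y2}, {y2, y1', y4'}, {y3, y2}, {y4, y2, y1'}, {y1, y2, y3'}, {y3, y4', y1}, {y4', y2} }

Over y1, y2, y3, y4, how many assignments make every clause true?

7

There are 2^4 = 16 truth assignments over (y1, y2, y3, y4).
Check each against the 8 clauses (columns in the order y1, y2, y3, y4):
  F F F F  ✗ fails (y1 + y3 + y2)
  F F F T  ✗ fails (y1 + y3 + y2)
  F F T F  ✗ fails (y3' + y2)
  F F T T  ✗ fails (y3' + y2)
  F T F F  ✓ satisfies all
  F T F T  ✗ fails (y3 + y4' + y1)
  F T T F  ✓ satisfies all
  F T T T  ✓ satisfies all
  T F F F  ✗ fails (y3 + y2)
  T F F T  ✗ fails (y2 + y1' + y4')
  T F T F  ✗ fails (y3' + y2)
  T F T T  ✗ fails (y3' + y2)
  T T F F  ✓ satisfies all
  T T F T  ✓ satisfies all
  T T T F  ✓ satisfies all
  T T T T  ✓ satisfies all
7 of the 16 rows are models.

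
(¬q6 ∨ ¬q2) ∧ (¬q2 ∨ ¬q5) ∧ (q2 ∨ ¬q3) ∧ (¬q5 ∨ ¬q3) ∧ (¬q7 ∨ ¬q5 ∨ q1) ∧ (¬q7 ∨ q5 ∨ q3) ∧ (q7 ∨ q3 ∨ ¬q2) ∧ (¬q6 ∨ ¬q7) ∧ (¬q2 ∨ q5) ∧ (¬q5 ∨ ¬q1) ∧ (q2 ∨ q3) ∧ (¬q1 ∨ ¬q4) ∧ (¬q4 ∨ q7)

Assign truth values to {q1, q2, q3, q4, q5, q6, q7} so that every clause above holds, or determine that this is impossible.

UNSATISFIABLE

Branch on q6: set q6 = False.
Branch on q2: set q2 = False.
(¬q3) alone gives q3 = False.
But (q3) is also a unit clause — contradiction.
Undo q2 and try q2 = True.
(¬q5) alone gives q5 = False.
But (q5) is also a unit clause — contradiction.
Neither q2 = True nor q2 = False works.
Undo q6 and try q6 = True.
(¬q2) alone gives q2 = False.
(¬q3) alone gives q3 = False.
But (q3) is also a unit clause — contradiction.
Neither q6 = True nor q6 = False works.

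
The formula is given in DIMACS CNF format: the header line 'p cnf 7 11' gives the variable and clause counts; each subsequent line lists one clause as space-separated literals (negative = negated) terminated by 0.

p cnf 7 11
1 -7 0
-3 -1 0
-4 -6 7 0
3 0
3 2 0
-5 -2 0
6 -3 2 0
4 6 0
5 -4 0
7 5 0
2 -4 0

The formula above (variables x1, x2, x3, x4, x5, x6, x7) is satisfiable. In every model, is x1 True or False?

False

Suppose x1 = True.
The clause (¬x3) is unit, so x3 = False.
That conflicts with the unit clause (x3).
So every satisfying assignment has x1 = False.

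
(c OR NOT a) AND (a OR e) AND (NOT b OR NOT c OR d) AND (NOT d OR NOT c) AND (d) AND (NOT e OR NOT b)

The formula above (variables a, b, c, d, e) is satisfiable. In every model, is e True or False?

Suppose e = false.
The clause (a) is unit, so a = true.
The clause (c) is unit, so c = true.
The clause (NOT d) is unit, so d = false.
But (d) is also a unit clause — contradiction.
So every satisfying assignment has e = True.

True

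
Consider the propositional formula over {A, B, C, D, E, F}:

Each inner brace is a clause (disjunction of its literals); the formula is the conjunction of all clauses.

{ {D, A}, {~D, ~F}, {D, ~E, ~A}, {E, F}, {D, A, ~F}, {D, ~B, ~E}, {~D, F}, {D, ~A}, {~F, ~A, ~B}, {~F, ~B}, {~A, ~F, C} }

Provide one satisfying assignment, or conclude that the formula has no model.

UNSATISFIABLE

Case D = 1:
The clause (~F) is unit, so F = 0.
But (F) is also a unit clause — contradiction.
So D must be the other value — set D = 0.
The clause (A) is unit, so A = 1.
But (~A) is also a unit clause — contradiction.
Either choice for D ends in contradiction.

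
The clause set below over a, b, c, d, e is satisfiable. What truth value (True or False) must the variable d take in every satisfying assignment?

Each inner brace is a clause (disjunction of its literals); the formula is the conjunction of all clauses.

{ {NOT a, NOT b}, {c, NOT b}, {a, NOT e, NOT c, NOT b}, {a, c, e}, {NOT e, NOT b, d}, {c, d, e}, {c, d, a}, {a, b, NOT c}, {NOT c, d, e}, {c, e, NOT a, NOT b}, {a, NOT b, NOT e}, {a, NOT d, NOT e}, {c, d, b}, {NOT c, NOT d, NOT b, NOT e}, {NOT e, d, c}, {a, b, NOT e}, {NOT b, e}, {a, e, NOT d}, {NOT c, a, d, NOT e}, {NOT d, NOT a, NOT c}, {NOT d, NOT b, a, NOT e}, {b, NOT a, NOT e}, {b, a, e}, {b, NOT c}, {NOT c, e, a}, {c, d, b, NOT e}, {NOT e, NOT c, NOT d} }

Suppose d = false.
Try a = false.
The clause (c) is unit, so c = true.
The clause (b) is unit, so b = true.
The clause (NOT e) is unit, so e = false.
But (e) is also a unit clause — contradiction.
So a must be the other value — set a = true.
The clause (NOT b) is unit, so b = false.
The clause (c) is unit, so c = true.
But (NOT c) is also a unit clause — contradiction.
Both values of a lead to a conflict.
So every satisfying assignment has d = True.

True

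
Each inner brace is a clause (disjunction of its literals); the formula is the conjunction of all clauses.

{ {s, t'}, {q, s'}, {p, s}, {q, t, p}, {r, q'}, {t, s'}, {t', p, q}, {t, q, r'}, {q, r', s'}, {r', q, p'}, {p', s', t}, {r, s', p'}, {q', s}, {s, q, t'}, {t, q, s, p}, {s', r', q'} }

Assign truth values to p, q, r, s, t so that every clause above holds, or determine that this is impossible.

Try s = 0.
(t') alone gives t = 0.
(p) alone gives p = 1.
(q') alone gives q = 0.
(r') alone gives r = 0.
This assignment satisfies each clause.

p ↦ 1, q ↦ 0, r ↦ 0, s ↦ 0, t ↦ 0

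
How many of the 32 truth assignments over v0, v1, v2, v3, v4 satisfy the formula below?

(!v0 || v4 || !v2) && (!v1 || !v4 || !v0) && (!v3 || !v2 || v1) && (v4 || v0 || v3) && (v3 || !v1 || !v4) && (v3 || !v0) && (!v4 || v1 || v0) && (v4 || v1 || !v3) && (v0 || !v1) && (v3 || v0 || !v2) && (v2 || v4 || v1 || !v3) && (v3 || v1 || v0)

There are 2^5 = 32 truth assignments over (v0, v1, v2, v3, v4).
Split on v0. With v0 = true, the clauses containing v0 are satisfied and !v0 drops from the rest; 2 of the 2^4 = 16 assignments to the other variables satisfy what remains.
With v0 = false, by the same count on the reduced clause set, 0 assignments work.
Total: 2 + 0 = 2.

2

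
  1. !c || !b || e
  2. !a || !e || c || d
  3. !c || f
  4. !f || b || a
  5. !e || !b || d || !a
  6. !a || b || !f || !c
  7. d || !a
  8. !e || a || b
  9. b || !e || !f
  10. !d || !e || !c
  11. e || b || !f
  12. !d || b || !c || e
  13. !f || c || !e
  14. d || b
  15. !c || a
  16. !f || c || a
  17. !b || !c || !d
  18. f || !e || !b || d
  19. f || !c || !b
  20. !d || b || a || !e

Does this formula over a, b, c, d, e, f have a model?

Case c = false:
Case d = false:
The clause (!a) is unit, so a = false.
The clause (b) is unit, so b = true.
The clause (!f) is unit, so f = false.
The clause (!e) is unit, so e = false.
This assignment satisfies each clause.
A satisfying assignment: a=false, b=true, c=false, d=false, e=false, f=false.

Yes, satisfiable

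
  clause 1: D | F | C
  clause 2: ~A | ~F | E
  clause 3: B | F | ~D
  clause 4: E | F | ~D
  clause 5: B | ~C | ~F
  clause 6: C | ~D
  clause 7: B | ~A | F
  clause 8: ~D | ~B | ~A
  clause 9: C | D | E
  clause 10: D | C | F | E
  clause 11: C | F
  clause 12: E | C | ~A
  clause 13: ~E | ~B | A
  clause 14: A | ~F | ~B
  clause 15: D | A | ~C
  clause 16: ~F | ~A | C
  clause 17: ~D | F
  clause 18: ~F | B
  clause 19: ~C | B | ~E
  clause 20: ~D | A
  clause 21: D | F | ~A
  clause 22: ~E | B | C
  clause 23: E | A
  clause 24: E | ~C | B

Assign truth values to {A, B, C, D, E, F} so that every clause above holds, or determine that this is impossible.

A=1, B=1, C=1, D=0, E=1, F=1

Try C = 1.
Try B = 1.
Try D = 0.
From the singleton clause (A), A = 1.
From the singleton clause (F), F = 1.
From the singleton clause (E), E = 1.
Every clause now holds.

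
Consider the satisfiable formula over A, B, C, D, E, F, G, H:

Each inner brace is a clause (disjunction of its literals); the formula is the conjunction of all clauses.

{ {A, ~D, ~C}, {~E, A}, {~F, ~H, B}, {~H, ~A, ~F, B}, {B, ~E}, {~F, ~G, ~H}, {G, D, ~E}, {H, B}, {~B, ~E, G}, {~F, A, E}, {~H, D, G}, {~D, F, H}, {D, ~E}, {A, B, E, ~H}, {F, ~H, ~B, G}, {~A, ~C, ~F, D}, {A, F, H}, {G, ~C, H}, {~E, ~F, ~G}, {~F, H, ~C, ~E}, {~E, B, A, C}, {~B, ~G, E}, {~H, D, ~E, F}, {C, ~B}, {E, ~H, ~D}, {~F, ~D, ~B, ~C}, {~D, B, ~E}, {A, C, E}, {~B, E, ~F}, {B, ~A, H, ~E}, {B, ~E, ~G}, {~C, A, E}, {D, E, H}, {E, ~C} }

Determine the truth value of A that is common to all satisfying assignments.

Suppose A = 0.
(~E) alone gives E = 0.
(~F) alone gives F = 0.
(H) alone gives H = 1.
(B) alone gives B = 1.
(G) alone gives G = 1.
But (~G) is also a unit clause — contradiction.
So every satisfying assignment has A = True.

True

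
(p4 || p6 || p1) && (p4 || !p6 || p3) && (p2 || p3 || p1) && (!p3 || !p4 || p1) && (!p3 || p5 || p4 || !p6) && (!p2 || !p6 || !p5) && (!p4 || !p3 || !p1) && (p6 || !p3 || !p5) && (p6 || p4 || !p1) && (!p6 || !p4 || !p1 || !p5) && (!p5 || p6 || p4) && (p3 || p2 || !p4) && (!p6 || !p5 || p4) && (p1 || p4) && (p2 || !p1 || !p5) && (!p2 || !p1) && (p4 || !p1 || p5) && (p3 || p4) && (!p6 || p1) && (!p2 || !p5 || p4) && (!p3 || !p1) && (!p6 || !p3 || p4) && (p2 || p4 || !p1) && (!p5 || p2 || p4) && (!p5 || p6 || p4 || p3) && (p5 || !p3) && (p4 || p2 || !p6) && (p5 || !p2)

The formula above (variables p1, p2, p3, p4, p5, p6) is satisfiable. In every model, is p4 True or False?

True

Suppose p4 = false.
(p1) alone gives p1 = true.
(p6) alone gives p6 = true.
(p3) alone gives p3 = true.
That conflicts with the unit clause (!p3).
So every satisfying assignment has p4 = True.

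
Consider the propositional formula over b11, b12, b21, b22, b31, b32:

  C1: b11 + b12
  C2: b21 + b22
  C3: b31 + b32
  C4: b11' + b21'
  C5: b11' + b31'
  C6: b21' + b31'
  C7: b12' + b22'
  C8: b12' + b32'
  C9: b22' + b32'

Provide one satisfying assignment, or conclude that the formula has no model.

Branch on b11: set b11 = 1.
The clause (b21') is unit, so b21 = 0.
The clause (b22) is unit, so b22 = 1.
The clause (b31') is unit, so b31 = 0.
The clause (b32) is unit, so b32 = 1.
That conflicts with the unit clause (b32').
That branch fails; take b11 = 0 instead.
The clause (b12) is unit, so b12 = 1.
The clause (b22') is unit, so b22 = 0.
The clause (b21) is unit, so b21 = 1.
The clause (b31') is unit, so b31 = 0.
The clause (b32) is unit, so b32 = 1.
That conflicts with the unit clause (b32').
Neither b11 = 1 nor b11 = 0 works.

UNSATISFIABLE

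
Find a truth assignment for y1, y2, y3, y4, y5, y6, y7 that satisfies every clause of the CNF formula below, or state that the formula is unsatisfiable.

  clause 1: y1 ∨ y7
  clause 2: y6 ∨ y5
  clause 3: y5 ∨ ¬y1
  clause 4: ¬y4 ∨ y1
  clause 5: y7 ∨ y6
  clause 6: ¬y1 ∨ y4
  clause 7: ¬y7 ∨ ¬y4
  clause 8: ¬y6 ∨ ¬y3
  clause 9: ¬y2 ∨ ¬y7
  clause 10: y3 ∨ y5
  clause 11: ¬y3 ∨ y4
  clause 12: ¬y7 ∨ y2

y1 ↦ True, y2 ↦ True, y3 ↦ False, y4 ↦ True, y5 ↦ True, y6 ↦ True, y7 ↦ False

Try y1 = True.
The clause (y5) is unit, so y5 = True.
The clause (y4) is unit, so y4 = True.
The clause (¬y7) is unit, so y7 = False.
The clause (y6) is unit, so y6 = True.
The clause (¬y3) is unit, so y3 = False.
No clause remains; y2 is free.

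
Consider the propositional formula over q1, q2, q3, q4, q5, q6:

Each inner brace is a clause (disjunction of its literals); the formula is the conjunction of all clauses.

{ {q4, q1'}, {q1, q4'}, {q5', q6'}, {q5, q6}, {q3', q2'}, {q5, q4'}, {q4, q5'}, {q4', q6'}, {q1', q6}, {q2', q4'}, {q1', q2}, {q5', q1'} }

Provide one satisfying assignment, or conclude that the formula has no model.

Branch on q4: set q4 = 0.
From the singleton clause (q1'), q1 = 0.
From the singleton clause (q5'), q5 = 0.
From the singleton clause (q6), q6 = 1.
Branch on q3: set q3 = 0.
All clauses hold; q2 can take either value.

q1: 0, q2: 0, q3: 0, q4: 0, q5: 0, q6: 1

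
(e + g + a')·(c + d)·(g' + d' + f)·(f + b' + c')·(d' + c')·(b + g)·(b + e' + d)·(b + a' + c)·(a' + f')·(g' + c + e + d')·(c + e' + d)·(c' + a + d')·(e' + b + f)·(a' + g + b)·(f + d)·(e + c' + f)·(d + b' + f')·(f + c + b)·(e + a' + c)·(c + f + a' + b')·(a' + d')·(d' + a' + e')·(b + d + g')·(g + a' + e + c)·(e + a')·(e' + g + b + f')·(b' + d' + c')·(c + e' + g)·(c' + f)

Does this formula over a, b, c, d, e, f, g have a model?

Satisfiable

Try c = 0.
Unit clause (d) forces d = 1.
Unit clause (a') forces a = 0.
Try g = 0.
Unit clause (b) forces b = 1.
Unit clause (e') forces e = 0.
Every clause is now satisfied; f is unconstrained.
A satisfying assignment: a ↦ 0, b ↦ 1, c ↦ 0, d ↦ 1, e ↦ 0, f ↦ 0, g ↦ 0.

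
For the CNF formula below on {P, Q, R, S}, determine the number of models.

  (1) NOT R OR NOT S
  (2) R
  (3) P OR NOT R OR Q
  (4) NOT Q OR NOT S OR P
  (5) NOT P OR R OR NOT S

3

There are 2^4 = 16 truth assignments over (P, Q, R, S).
Check each against the 5 clauses (columns in the order P, Q, R, S):
  F F F F  ✗ fails (R)
  F F F T  ✗ fails (R)
  F F T F  ✗ fails (P OR NOT R OR Q)
  F F T T  ✗ fails (NOT R OR NOT S)
  F T F F  ✗ fails (R)
  F T F T  ✗ fails (R)
  F T T F  ✓ satisfies all
  F T T T  ✗ fails (NOT R OR NOT S)
  T F F F  ✗ fails (R)
  T F F T  ✗ fails (R)
  T F T F  ✓ satisfies all
  T F T T  ✗ fails (NOT R OR NOT S)
  T T F F  ✗ fails (R)
  T T F T  ✗ fails (R)
  T T T F  ✓ satisfies all
  T T T T  ✗ fails (NOT R OR NOT S)
3 of the 16 rows are models.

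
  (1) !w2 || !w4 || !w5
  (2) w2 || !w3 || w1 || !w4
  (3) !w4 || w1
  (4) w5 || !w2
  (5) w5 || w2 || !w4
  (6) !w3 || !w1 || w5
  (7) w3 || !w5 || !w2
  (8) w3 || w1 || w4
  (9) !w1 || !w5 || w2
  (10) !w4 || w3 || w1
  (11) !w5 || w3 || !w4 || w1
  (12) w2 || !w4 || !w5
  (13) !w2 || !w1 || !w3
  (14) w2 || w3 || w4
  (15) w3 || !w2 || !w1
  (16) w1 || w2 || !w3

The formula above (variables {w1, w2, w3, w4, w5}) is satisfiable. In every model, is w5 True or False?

True

Suppose w5 = false.
From the singleton clause (!w2), w2 = false.
From the singleton clause (!w4), w4 = false.
From the singleton clause (w3), w3 = true.
From the singleton clause (!w1), w1 = false.
That conflicts with the unit clause (w1).
So every satisfying assignment has w5 = True.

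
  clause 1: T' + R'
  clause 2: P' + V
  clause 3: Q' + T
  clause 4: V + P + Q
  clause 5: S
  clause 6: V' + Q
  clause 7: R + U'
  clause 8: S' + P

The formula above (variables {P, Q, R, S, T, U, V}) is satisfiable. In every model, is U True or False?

False

Suppose U = 1.
Unit clause (S) forces S = 1.
Unit clause (R) forces R = 1.
Unit clause (T') forces T = 0.
Unit clause (Q') forces Q = 0.
Unit clause (V') forces V = 0.
Unit clause (P') forces P = 0.
Now (P) is unsatisfied and unit — conflict.
So every satisfying assignment has U = False.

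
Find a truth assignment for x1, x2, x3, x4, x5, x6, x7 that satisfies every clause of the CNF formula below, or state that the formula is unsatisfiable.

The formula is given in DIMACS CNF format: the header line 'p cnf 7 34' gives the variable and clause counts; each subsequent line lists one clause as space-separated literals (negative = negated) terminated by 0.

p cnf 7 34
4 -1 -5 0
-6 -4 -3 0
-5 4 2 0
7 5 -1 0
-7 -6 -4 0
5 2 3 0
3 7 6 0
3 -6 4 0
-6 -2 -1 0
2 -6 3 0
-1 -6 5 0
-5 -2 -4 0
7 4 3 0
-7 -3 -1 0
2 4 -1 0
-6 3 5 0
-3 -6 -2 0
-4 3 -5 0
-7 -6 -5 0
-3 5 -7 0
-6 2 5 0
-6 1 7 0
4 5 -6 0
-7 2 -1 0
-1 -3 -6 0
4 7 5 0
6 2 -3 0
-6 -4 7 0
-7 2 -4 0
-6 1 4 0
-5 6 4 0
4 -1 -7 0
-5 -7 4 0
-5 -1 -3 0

Try x4 = True.
Try x6 = False.
Try x3 = False.
Unit clause (x7) forces x7 = True.
Unit clause (¬x5) forces x5 = False.
Unit clause (x2) forces x2 = True.
Every clause is now satisfied; x1 is unconstrained.

x1: True,  x2: True,  x3: False,  x4: True,  x5: False,  x6: False,  x7: True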